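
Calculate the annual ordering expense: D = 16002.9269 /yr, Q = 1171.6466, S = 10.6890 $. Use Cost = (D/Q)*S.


Number of orders = D/Q = 13.6585
Cost = 13.6585 * 10.6890 = 145.9956

145.9956 $/yr


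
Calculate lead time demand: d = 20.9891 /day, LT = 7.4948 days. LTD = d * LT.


LTD = 20.9891 * 7.4948 = 157.3091

157.3091 units


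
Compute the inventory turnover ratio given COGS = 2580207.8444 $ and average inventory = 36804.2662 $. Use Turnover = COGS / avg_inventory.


Turnover = 2580207.8444 / 36804.2662 = 70.1062

70.1062


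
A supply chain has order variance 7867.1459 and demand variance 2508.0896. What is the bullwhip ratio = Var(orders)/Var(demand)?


BW = 7867.1459 / 2508.0896 = 3.1367

3.1367


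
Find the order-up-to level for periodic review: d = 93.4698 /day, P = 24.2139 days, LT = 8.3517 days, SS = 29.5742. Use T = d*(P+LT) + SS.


P + LT = 32.5656
d*(P+LT) = 93.4698 * 32.5656 = 3043.9001
T = 3043.9001 + 29.5742 = 3073.4743

3073.4743 units


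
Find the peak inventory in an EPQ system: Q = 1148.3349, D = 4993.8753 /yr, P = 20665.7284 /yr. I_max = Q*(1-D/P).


D/P = 0.2417
1 - D/P = 0.7583
I_max = 1148.3349 * 0.7583 = 870.8397

870.8397 units


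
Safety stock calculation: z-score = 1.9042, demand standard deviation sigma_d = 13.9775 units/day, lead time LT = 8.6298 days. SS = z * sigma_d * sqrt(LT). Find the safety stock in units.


sqrt(LT) = sqrt(8.6298) = 2.9377
SS = 1.9042 * 13.9775 * 2.9377 = 78.1884

78.1884 units


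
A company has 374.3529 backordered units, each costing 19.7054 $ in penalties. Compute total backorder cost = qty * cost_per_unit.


Total = 374.3529 * 19.7054 = 7376.7736

7376.7736 $


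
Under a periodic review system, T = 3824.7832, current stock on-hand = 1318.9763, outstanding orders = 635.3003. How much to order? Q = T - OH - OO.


Inventory position = OH + OO = 1318.9763 + 635.3003 = 1954.2766
Q = 3824.7832 - 1954.2766 = 1870.5066

1870.5066 units


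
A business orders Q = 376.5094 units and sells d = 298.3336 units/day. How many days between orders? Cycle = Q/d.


Cycle = 376.5094 / 298.3336 = 1.2620

1.2620 days


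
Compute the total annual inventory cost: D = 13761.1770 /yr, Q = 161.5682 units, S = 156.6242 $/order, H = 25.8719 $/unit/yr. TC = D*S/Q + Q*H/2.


Ordering cost = D*S/Q = 13340.0839
Holding cost = Q*H/2 = 2090.0382
TC = 13340.0839 + 2090.0382 = 15430.1220

15430.1220 $/yr


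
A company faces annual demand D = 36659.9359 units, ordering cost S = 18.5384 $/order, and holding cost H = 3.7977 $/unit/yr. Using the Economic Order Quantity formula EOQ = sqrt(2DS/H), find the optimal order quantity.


2*D*S = 2 * 36659.9359 * 18.5384 = 1359233.1114
2*D*S/H = 357909.5535
EOQ = sqrt(357909.5535) = 598.2554

598.2554 units


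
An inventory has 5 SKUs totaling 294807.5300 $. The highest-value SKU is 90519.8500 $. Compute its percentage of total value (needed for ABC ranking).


Top item = 90519.8500
Total = 294807.5300
Percentage = 90519.8500 / 294807.5300 * 100 = 30.7047

30.7047%


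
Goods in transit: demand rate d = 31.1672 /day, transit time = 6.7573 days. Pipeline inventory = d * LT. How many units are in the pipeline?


Pipeline = 31.1672 * 6.7573 = 210.6061

210.6061 units


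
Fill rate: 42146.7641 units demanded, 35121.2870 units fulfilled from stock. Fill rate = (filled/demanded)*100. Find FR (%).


FR = 35121.2870 / 42146.7641 * 100 = 83.3309

83.3309%


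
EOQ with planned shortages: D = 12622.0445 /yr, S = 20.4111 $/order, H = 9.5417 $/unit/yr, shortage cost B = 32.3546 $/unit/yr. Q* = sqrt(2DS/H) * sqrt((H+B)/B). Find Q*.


sqrt(2DS/H) = 232.3808
sqrt((H+B)/B) = 1.1379
Q* = 232.3808 * 1.1379 = 264.4356

264.4356 units


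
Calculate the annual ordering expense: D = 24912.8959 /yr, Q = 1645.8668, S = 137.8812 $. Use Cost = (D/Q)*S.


Number of orders = D/Q = 15.1366
Cost = 15.1366 * 137.8812 = 2087.0583

2087.0583 $/yr


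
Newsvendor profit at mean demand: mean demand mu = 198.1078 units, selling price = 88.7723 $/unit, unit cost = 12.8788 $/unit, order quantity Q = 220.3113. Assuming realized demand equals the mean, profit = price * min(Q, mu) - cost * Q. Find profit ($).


Sales at mu = min(220.3113, 198.1078) = 198.1078
Revenue = 88.7723 * 198.1078 = 17586.4851
Total cost = 12.8788 * 220.3113 = 2837.3452
Profit = 17586.4851 - 2837.3452 = 14749.1399

14749.1399 $


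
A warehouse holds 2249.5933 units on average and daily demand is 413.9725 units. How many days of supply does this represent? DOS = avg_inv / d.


DOS = 2249.5933 / 413.9725 = 5.4342

5.4342 days


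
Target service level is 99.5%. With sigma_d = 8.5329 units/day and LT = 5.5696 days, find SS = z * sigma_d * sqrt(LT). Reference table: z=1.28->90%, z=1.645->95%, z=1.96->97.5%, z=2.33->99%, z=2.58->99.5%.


From the table, SL = 99.5% corresponds to z = 2.58
sqrt(LT) = sqrt(5.5696) = 2.3600
SS = 2.58 * 8.5329 * 2.3600 = 51.9551

51.9551 units


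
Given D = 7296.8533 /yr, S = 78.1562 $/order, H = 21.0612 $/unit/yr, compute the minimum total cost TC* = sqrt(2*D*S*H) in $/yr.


2*D*S*H = 24022165.7127
TC* = sqrt(24022165.7127) = 4901.2412

4901.2412 $/yr


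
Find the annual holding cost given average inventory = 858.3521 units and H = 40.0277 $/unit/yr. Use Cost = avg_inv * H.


Cost = 858.3521 * 40.0277 = 34357.8604

34357.8604 $/yr


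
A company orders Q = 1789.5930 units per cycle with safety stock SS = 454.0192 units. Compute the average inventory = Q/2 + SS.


Q/2 = 894.7965
Avg = 894.7965 + 454.0192 = 1348.8157

1348.8157 units


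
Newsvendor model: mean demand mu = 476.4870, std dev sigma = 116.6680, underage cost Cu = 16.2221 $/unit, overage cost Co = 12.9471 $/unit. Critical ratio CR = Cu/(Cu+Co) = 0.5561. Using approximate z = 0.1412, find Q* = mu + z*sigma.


CR = Cu/(Cu+Co) = 16.2221/(16.2221+12.9471) = 0.5561
z = 0.1412
Q* = 476.4870 + 0.1412 * 116.6680 = 492.9605

492.9605 units


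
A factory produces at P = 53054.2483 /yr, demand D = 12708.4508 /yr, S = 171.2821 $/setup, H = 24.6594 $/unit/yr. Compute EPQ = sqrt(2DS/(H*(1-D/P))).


1 - D/P = 1 - 0.2395 = 0.7605
H*(1-D/P) = 18.7526
2DS = 4353460.2815
EPQ = sqrt(232152.8087) = 481.8224

481.8224 units


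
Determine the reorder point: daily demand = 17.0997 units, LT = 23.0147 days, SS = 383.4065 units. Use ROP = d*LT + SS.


d*LT = 17.0997 * 23.0147 = 393.5445
ROP = 393.5445 + 383.4065 = 776.9510

776.9510 units


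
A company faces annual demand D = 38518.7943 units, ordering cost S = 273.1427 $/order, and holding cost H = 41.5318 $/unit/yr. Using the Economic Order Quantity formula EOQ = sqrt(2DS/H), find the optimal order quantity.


2*D*S = 2 * 38518.7943 * 273.1427 = 21042254.9517
2*D*S/H = 506654.0567
EOQ = sqrt(506654.0567) = 711.7964

711.7964 units


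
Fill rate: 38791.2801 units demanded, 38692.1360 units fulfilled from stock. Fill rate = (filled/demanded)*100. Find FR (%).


FR = 38692.1360 / 38791.2801 * 100 = 99.7444

99.7444%


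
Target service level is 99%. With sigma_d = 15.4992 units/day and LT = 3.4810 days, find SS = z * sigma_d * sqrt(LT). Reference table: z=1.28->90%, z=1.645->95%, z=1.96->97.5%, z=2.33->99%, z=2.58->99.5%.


From the table, SL = 99% corresponds to z = 2.33
sqrt(LT) = sqrt(3.4810) = 1.8657
SS = 2.33 * 15.4992 * 1.8657 = 67.3779

67.3779 units


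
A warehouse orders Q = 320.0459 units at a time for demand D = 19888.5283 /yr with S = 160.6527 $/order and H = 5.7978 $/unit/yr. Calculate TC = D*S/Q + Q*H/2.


Ordering cost = D*S/Q = 9983.3985
Holding cost = Q*H/2 = 927.7811
TC = 9983.3985 + 927.7811 = 10911.1796

10911.1796 $/yr


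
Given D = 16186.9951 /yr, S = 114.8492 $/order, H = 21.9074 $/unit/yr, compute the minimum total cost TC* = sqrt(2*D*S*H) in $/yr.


2*D*S*H = 81454492.7075
TC* = sqrt(81454492.7075) = 9025.2143

9025.2143 $/yr


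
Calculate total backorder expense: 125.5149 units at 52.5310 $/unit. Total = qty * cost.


Total = 125.5149 * 52.5310 = 6593.4232

6593.4232 $


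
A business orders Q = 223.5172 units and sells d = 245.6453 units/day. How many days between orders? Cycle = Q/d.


Cycle = 223.5172 / 245.6453 = 0.9099

0.9099 days


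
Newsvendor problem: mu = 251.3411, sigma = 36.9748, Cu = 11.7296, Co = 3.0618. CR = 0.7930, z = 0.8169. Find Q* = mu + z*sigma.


CR = Cu/(Cu+Co) = 11.7296/(11.7296+3.0618) = 0.7930
z = 0.8169
Q* = 251.3411 + 0.8169 * 36.9748 = 281.5458

281.5458 units


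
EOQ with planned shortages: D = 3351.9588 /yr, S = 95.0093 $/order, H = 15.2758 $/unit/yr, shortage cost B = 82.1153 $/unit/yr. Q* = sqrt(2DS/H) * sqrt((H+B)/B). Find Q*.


sqrt(2DS/H) = 204.1951
sqrt((H+B)/B) = 1.0890
Q* = 204.1951 * 1.0890 = 222.3786

222.3786 units


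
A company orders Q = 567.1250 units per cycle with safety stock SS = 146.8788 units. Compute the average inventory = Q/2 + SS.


Q/2 = 283.5625
Avg = 283.5625 + 146.8788 = 430.4413

430.4413 units


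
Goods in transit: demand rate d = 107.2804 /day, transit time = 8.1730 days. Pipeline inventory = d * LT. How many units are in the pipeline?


Pipeline = 107.2804 * 8.1730 = 876.8027

876.8027 units


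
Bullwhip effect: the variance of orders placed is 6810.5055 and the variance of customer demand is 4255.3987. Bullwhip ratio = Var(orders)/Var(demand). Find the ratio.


BW = 6810.5055 / 4255.3987 = 1.6004

1.6004


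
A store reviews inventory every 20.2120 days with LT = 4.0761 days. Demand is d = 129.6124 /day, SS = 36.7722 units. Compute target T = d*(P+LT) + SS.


P + LT = 24.2881
d*(P+LT) = 129.6124 * 24.2881 = 3148.0389
T = 3148.0389 + 36.7722 = 3184.8111

3184.8111 units


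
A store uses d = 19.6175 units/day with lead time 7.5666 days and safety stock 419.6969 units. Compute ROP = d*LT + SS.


d*LT = 19.6175 * 7.5666 = 148.4378
ROP = 148.4378 + 419.6969 = 568.1347

568.1347 units


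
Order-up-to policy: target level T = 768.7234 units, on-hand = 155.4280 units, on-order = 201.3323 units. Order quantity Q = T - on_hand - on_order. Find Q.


Inventory position = OH + OO = 155.4280 + 201.3323 = 356.7603
Q = 768.7234 - 356.7603 = 411.9631

411.9631 units


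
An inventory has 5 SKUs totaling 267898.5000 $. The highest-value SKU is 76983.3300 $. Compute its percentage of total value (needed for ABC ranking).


Top item = 76983.3300
Total = 267898.5000
Percentage = 76983.3300 / 267898.5000 * 100 = 28.7360

28.7360%


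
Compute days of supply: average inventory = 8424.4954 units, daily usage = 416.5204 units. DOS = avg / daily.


DOS = 8424.4954 / 416.5204 = 20.2259

20.2259 days


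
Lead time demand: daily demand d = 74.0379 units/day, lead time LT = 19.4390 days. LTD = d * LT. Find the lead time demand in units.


LTD = 74.0379 * 19.4390 = 1439.2227

1439.2227 units


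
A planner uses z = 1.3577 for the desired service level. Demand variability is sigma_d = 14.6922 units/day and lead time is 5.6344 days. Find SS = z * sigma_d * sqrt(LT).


sqrt(LT) = sqrt(5.6344) = 2.3737
SS = 1.3577 * 14.6922 * 2.3737 = 47.3494

47.3494 units


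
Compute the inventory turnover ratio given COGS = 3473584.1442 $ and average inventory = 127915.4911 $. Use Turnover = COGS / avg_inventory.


Turnover = 3473584.1442 / 127915.4911 = 27.1553

27.1553


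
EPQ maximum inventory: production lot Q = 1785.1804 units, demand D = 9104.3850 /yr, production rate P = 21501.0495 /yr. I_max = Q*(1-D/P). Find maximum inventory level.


D/P = 0.4234
1 - D/P = 0.5766
I_max = 1785.1804 * 0.5766 = 1029.2652

1029.2652 units


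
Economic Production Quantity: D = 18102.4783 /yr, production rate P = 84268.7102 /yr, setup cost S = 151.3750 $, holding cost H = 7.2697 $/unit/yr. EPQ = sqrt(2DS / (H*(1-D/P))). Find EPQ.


1 - D/P = 1 - 0.2148 = 0.7852
H*(1-D/P) = 5.7080
2DS = 5480525.3053
EPQ = sqrt(960142.3860) = 979.8686

979.8686 units


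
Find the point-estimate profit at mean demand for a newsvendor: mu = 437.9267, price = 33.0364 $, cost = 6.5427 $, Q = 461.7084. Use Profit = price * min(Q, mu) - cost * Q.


Sales at mu = min(461.7084, 437.9267) = 437.9267
Revenue = 33.0364 * 437.9267 = 14467.5216
Total cost = 6.5427 * 461.7084 = 3020.8195
Profit = 14467.5216 - 3020.8195 = 11446.7021

11446.7021 $


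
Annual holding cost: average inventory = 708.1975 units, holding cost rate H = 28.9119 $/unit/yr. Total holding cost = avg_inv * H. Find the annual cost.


Cost = 708.1975 * 28.9119 = 20475.3353

20475.3353 $/yr


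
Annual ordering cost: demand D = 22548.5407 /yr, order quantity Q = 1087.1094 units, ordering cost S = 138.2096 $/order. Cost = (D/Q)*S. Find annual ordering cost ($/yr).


Number of orders = D/Q = 20.7417
Cost = 20.7417 * 138.2096 = 2866.7076

2866.7076 $/yr


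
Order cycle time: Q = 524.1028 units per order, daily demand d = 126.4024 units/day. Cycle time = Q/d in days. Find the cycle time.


Cycle = 524.1028 / 126.4024 = 4.1463

4.1463 days


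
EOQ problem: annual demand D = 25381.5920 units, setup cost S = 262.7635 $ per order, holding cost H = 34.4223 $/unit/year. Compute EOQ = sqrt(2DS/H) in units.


2*D*S = 2 * 25381.5920 * 262.7635 = 13338711.8990
2*D*S/H = 387502.0524
EOQ = sqrt(387502.0524) = 622.4966

622.4966 units


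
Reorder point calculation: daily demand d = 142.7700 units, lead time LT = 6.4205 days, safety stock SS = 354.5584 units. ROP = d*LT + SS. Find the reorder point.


d*LT = 142.7700 * 6.4205 = 916.6548
ROP = 916.6548 + 354.5584 = 1271.2132

1271.2132 units


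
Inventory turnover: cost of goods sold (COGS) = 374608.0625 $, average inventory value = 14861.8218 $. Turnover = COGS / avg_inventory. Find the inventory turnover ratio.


Turnover = 374608.0625 / 14861.8218 = 25.2061

25.2061


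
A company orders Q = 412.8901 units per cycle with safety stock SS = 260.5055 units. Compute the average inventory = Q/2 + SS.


Q/2 = 206.4451
Avg = 206.4451 + 260.5055 = 466.9506

466.9506 units


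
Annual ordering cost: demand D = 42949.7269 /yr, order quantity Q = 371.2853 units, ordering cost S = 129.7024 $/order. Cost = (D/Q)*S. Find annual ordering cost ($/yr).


Number of orders = D/Q = 115.6785
Cost = 115.6785 * 129.7024 = 15003.7792

15003.7792 $/yr


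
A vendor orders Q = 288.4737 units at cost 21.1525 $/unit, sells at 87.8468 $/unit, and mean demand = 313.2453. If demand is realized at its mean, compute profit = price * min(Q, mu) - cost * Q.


Sales at mu = min(288.4737, 313.2453) = 288.4737
Revenue = 87.8468 * 288.4737 = 25341.4914
Total cost = 21.1525 * 288.4737 = 6101.9399
Profit = 25341.4914 - 6101.9399 = 19239.5515

19239.5515 $


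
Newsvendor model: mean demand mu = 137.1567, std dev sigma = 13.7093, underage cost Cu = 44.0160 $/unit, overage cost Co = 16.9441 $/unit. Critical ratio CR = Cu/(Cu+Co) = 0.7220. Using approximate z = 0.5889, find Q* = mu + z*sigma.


CR = Cu/(Cu+Co) = 44.0160/(44.0160+16.9441) = 0.7220
z = 0.5889
Q* = 137.1567 + 0.5889 * 13.7093 = 145.2301

145.2301 units


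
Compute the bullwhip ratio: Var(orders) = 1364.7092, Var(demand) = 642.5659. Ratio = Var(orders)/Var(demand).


BW = 1364.7092 / 642.5659 = 2.1238

2.1238


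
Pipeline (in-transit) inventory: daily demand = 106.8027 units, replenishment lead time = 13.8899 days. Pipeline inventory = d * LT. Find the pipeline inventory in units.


Pipeline = 106.8027 * 13.8899 = 1483.4788

1483.4788 units


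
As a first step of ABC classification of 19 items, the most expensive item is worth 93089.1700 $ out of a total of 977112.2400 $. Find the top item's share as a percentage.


Top item = 93089.1700
Total = 977112.2400
Percentage = 93089.1700 / 977112.2400 * 100 = 9.5270

9.5270%


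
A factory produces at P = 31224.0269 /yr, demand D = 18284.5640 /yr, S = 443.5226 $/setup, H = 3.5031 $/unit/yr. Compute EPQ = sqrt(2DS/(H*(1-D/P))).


1 - D/P = 1 - 0.5856 = 0.4144
H*(1-D/P) = 1.4517
2DS = 16219234.7303
EPQ = sqrt(11172503.1785) = 3342.5295

3342.5295 units


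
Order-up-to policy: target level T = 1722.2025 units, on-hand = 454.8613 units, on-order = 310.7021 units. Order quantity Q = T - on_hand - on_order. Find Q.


Inventory position = OH + OO = 454.8613 + 310.7021 = 765.5634
Q = 1722.2025 - 765.5634 = 956.6391

956.6391 units


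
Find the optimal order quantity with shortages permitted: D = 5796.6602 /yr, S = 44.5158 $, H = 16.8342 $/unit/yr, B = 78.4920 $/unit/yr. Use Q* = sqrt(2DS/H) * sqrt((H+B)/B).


sqrt(2DS/H) = 175.0914
sqrt((H+B)/B) = 1.1020
Q* = 175.0914 * 1.1020 = 192.9560

192.9560 units


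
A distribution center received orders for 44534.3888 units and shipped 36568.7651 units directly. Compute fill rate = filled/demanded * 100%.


FR = 36568.7651 / 44534.3888 * 100 = 82.1135

82.1135%


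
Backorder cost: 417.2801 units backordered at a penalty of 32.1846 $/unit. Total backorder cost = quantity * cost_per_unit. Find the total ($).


Total = 417.2801 * 32.1846 = 13429.9931

13429.9931 $


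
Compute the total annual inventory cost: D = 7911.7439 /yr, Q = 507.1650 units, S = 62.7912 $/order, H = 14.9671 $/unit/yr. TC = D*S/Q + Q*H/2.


Ordering cost = D*S/Q = 979.5390
Holding cost = Q*H/2 = 3795.3946
TC = 979.5390 + 3795.3946 = 4774.9336

4774.9336 $/yr


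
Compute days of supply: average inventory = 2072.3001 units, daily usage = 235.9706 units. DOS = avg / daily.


DOS = 2072.3001 / 235.9706 = 8.7820

8.7820 days


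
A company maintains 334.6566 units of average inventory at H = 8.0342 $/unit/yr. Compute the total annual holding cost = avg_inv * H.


Cost = 334.6566 * 8.0342 = 2688.6981

2688.6981 $/yr


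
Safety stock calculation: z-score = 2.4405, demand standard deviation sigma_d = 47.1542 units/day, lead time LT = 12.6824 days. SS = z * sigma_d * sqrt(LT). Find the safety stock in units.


sqrt(LT) = sqrt(12.6824) = 3.5612
SS = 2.4405 * 47.1542 * 3.5612 = 409.8264

409.8264 units


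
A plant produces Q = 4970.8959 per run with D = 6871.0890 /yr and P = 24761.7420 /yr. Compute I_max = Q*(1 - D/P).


D/P = 0.2775
1 - D/P = 0.7225
I_max = 4970.8959 * 0.7225 = 3591.5314

3591.5314 units


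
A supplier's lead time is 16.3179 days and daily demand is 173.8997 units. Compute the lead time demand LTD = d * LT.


LTD = 173.8997 * 16.3179 = 2837.6779

2837.6779 units


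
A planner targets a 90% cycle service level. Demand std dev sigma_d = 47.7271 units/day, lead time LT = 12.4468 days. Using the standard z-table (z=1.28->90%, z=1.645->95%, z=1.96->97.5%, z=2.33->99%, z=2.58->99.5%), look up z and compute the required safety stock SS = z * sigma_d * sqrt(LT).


From the table, SL = 90% corresponds to z = 1.28
sqrt(LT) = sqrt(12.4468) = 3.5280
SS = 1.28 * 47.7271 * 3.5280 = 215.5281

215.5281 units


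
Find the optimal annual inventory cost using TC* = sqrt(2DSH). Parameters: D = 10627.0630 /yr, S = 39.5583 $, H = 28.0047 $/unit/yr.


2*D*S*H = 23545710.2436
TC* = sqrt(23545710.2436) = 4852.3922

4852.3922 $/yr


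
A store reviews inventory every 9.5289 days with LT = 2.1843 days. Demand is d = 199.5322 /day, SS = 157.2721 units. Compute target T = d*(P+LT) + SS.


P + LT = 11.7132
d*(P+LT) = 199.5322 * 11.7132 = 2337.1606
T = 2337.1606 + 157.2721 = 2494.4327

2494.4327 units


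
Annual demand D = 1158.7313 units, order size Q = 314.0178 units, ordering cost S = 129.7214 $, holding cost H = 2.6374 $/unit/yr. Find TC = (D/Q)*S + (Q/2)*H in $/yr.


Ordering cost = D*S/Q = 478.6743
Holding cost = Q*H/2 = 414.0953
TC = 478.6743 + 414.0953 = 892.7696

892.7696 $/yr


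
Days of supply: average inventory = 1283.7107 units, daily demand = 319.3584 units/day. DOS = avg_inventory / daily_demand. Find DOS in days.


DOS = 1283.7107 / 319.3584 = 4.0197

4.0197 days


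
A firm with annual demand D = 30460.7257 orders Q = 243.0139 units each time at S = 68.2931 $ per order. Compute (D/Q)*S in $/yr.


Number of orders = D/Q = 125.3456
Cost = 125.3456 * 68.2931 = 8560.2403

8560.2403 $/yr


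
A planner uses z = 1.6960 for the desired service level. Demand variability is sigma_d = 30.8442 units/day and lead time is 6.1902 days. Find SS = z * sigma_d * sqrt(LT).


sqrt(LT) = sqrt(6.1902) = 2.4880
SS = 1.6960 * 30.8442 * 2.4880 = 130.1523

130.1523 units


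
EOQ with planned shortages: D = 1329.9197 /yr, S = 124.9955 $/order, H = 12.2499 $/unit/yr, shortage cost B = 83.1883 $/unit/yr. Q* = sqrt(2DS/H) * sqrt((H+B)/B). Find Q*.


sqrt(2DS/H) = 164.7436
sqrt((H+B)/B) = 1.0711
Q* = 164.7436 * 1.0711 = 176.4569

176.4569 units


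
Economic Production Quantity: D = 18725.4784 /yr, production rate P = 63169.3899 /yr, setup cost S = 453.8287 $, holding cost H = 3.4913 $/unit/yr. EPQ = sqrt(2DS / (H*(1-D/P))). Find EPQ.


1 - D/P = 1 - 0.2964 = 0.7036
H*(1-D/P) = 2.4564
2DS = 16996319.0383
EPQ = sqrt(6919299.2642) = 2630.4561

2630.4561 units


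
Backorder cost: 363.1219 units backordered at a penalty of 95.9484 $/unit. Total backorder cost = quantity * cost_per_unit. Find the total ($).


Total = 363.1219 * 95.9484 = 34840.9653

34840.9653 $


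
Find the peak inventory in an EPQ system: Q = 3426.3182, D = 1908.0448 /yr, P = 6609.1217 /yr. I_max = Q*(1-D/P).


D/P = 0.2887
1 - D/P = 0.7113
I_max = 3426.3182 * 0.7113 = 2437.1446

2437.1446 units


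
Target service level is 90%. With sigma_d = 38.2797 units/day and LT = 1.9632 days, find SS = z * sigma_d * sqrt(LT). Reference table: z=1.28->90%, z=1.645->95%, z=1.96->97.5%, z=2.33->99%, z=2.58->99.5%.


From the table, SL = 90% corresponds to z = 1.28
sqrt(LT) = sqrt(1.9632) = 1.4011
SS = 1.28 * 38.2797 * 1.4011 = 68.6532

68.6532 units


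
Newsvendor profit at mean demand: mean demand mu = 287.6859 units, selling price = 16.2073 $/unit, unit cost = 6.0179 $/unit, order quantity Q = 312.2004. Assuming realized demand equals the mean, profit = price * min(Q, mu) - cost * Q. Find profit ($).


Sales at mu = min(312.2004, 287.6859) = 287.6859
Revenue = 16.2073 * 287.6859 = 4662.6117
Total cost = 6.0179 * 312.2004 = 1878.7908
Profit = 4662.6117 - 1878.7908 = 2783.8209

2783.8209 $


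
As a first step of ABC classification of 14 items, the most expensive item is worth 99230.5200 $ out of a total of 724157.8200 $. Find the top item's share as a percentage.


Top item = 99230.5200
Total = 724157.8200
Percentage = 99230.5200 / 724157.8200 * 100 = 13.7029

13.7029%


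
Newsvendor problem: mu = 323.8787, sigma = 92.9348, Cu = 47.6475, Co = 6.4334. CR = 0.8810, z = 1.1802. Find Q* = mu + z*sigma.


CR = Cu/(Cu+Co) = 47.6475/(47.6475+6.4334) = 0.8810
z = 1.1802
Q* = 323.8787 + 1.1802 * 92.9348 = 433.5604

433.5604 units


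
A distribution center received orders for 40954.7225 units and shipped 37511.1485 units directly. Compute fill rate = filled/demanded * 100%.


FR = 37511.1485 / 40954.7225 * 100 = 91.5918

91.5918%


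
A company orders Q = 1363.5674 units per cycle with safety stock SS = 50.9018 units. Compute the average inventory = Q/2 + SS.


Q/2 = 681.7837
Avg = 681.7837 + 50.9018 = 732.6855

732.6855 units


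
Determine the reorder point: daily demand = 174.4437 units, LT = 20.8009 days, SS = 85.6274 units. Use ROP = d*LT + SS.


d*LT = 174.4437 * 20.8009 = 3628.5860
ROP = 3628.5860 + 85.6274 = 3714.2134

3714.2134 units


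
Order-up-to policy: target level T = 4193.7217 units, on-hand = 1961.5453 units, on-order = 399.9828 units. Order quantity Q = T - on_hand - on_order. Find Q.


Inventory position = OH + OO = 1961.5453 + 399.9828 = 2361.5281
Q = 4193.7217 - 2361.5281 = 1832.1936

1832.1936 units


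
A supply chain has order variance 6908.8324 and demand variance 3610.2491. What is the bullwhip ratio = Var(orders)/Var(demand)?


BW = 6908.8324 / 3610.2491 = 1.9137

1.9137


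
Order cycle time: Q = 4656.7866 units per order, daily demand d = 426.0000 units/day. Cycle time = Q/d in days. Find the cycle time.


Cycle = 4656.7866 / 426.0000 = 10.9314

10.9314 days


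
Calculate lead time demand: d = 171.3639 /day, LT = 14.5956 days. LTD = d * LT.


LTD = 171.3639 * 14.5956 = 2501.1589

2501.1589 units


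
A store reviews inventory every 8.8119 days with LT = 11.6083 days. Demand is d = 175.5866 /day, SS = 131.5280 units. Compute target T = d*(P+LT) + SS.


P + LT = 20.4202
d*(P+LT) = 175.5866 * 20.4202 = 3585.5135
T = 3585.5135 + 131.5280 = 3717.0415

3717.0415 units


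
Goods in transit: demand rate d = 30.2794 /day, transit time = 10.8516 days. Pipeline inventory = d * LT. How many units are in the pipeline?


Pipeline = 30.2794 * 10.8516 = 328.5799

328.5799 units


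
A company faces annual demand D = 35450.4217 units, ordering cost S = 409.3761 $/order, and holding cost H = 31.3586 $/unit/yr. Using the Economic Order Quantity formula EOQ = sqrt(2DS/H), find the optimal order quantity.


2*D*S = 2 * 35450.4217 * 409.3761 = 29025110.7578
2*D*S/H = 925586.9445
EOQ = sqrt(925586.9445) = 962.0743

962.0743 units


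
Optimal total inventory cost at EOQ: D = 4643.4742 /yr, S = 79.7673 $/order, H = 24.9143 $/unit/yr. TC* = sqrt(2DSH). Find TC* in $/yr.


2*D*S*H = 18456383.8634
TC* = sqrt(18456383.8634) = 4296.0894

4296.0894 $/yr


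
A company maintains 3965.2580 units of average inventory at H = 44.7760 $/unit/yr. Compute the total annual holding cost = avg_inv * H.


Cost = 3965.2580 * 44.7760 = 177548.3922

177548.3922 $/yr


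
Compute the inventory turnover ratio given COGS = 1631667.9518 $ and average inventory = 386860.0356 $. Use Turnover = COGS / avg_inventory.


Turnover = 1631667.9518 / 386860.0356 = 4.2177

4.2177


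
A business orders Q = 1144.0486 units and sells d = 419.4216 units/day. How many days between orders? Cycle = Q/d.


Cycle = 1144.0486 / 419.4216 = 2.7277

2.7277 days


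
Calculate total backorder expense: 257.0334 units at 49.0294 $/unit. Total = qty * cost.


Total = 257.0334 * 49.0294 = 12602.1934

12602.1934 $


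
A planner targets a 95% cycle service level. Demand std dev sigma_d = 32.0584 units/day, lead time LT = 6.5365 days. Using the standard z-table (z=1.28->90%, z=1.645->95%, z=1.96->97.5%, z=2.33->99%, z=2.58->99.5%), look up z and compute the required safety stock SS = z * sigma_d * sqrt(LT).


From the table, SL = 95% corresponds to z = 1.645
sqrt(LT) = sqrt(6.5365) = 2.5567
SS = 1.645 * 32.0584 * 2.5567 = 134.8281

134.8281 units


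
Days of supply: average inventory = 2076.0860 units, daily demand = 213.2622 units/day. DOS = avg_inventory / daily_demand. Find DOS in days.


DOS = 2076.0860 / 213.2622 = 9.7349

9.7349 days


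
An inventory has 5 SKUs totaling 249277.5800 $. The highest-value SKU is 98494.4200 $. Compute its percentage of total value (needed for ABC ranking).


Top item = 98494.4200
Total = 249277.5800
Percentage = 98494.4200 / 249277.5800 * 100 = 39.5119

39.5119%


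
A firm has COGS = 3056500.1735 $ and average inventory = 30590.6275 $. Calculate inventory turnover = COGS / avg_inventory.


Turnover = 3056500.1735 / 30590.6275 = 99.9162

99.9162


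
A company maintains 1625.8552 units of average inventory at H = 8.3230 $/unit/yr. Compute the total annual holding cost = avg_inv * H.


Cost = 1625.8552 * 8.3230 = 13531.9928

13531.9928 $/yr


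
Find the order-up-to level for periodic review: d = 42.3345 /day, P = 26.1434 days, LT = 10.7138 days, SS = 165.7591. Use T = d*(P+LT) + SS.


P + LT = 36.8572
d*(P+LT) = 42.3345 * 36.8572 = 1560.3311
T = 1560.3311 + 165.7591 = 1726.0902

1726.0902 units


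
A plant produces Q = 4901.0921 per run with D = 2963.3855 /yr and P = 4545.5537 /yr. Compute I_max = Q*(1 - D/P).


D/P = 0.6519
1 - D/P = 0.3481
I_max = 4901.0921 * 0.3481 = 1705.9202

1705.9202 units


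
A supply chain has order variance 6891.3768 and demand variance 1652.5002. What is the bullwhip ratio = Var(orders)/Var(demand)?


BW = 6891.3768 / 1652.5002 = 4.1703

4.1703


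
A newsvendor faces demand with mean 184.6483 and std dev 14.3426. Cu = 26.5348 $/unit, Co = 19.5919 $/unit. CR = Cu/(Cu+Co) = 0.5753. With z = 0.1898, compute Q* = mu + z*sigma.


CR = Cu/(Cu+Co) = 26.5348/(26.5348+19.5919) = 0.5753
z = 0.1898
Q* = 184.6483 + 0.1898 * 14.3426 = 187.3705

187.3705 units


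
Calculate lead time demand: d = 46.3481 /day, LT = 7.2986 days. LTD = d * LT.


LTD = 46.3481 * 7.2986 = 338.2762

338.2762 units


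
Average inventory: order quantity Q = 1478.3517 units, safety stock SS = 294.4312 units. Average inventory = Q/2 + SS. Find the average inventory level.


Q/2 = 739.1758
Avg = 739.1758 + 294.4312 = 1033.6071

1033.6071 units


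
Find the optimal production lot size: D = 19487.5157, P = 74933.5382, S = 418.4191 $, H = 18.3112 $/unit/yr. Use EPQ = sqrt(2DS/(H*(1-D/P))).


1 - D/P = 1 - 0.2601 = 0.7399
H*(1-D/P) = 13.5491
2DS = 16307897.5609
EPQ = sqrt(1203613.3920) = 1097.0932

1097.0932 units


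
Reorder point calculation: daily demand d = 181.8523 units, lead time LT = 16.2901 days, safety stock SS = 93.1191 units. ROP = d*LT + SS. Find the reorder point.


d*LT = 181.8523 * 16.2901 = 2962.3922
ROP = 2962.3922 + 93.1191 = 3055.5113

3055.5113 units


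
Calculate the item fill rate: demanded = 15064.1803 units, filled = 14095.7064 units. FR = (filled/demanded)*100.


FR = 14095.7064 / 15064.1803 * 100 = 93.5710

93.5710%


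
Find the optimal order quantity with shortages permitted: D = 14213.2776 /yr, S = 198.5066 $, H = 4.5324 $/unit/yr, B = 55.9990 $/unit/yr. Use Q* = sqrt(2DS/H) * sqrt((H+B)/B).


sqrt(2DS/H) = 1115.7977
sqrt((H+B)/B) = 1.0397
Q* = 1115.7977 * 1.0397 = 1160.0740

1160.0740 units


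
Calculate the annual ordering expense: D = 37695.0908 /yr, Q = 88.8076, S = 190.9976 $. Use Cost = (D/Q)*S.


Number of orders = D/Q = 424.4579
Cost = 424.4579 * 190.9976 = 81070.4475

81070.4475 $/yr


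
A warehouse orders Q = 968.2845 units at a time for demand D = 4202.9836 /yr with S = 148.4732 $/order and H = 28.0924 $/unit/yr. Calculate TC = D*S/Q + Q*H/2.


Ordering cost = D*S/Q = 644.4701
Holding cost = Q*H/2 = 13600.7177
TC = 644.4701 + 13600.7177 = 14245.1879

14245.1879 $/yr


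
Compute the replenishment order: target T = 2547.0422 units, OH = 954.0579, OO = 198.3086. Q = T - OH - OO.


Inventory position = OH + OO = 954.0579 + 198.3086 = 1152.3665
Q = 2547.0422 - 1152.3665 = 1394.6757

1394.6757 units


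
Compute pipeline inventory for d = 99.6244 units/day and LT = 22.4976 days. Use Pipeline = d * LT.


Pipeline = 99.6244 * 22.4976 = 2241.3099

2241.3099 units


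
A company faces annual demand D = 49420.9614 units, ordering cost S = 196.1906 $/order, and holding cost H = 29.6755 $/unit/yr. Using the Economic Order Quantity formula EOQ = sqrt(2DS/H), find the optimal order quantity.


2*D*S = 2 * 49420.9614 * 196.1906 = 19391856.1393
2*D*S/H = 653463.5015
EOQ = sqrt(653463.5015) = 808.3709

808.3709 units


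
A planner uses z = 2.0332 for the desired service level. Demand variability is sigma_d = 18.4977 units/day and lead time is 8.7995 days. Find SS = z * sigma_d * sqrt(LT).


sqrt(LT) = sqrt(8.7995) = 2.9664
SS = 2.0332 * 18.4977 * 2.9664 = 111.5647

111.5647 units


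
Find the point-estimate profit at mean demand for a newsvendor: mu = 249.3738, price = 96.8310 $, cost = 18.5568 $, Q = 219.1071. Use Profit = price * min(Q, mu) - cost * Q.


Sales at mu = min(219.1071, 249.3738) = 219.1071
Revenue = 96.8310 * 219.1071 = 21216.3596
Total cost = 18.5568 * 219.1071 = 4065.9266
Profit = 21216.3596 - 4065.9266 = 17150.4330

17150.4330 $


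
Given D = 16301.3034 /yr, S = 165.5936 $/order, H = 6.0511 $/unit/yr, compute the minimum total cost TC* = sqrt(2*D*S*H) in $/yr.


2*D*S*H = 32668575.9892
TC* = sqrt(32668575.9892) = 5715.6431

5715.6431 $/yr


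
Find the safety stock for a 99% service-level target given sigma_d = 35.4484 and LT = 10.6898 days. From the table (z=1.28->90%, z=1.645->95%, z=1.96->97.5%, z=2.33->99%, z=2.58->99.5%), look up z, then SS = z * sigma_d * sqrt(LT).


From the table, SL = 99% corresponds to z = 2.33
sqrt(LT) = sqrt(10.6898) = 3.2695
SS = 2.33 * 35.4484 * 3.2695 = 270.0458

270.0458 units


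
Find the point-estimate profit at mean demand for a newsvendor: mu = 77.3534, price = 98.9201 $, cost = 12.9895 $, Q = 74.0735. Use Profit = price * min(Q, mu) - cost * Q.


Sales at mu = min(74.0735, 77.3534) = 74.0735
Revenue = 98.9201 * 74.0735 = 7327.3580
Total cost = 12.9895 * 74.0735 = 962.1777
Profit = 7327.3580 - 962.1777 = 6365.1803

6365.1803 $


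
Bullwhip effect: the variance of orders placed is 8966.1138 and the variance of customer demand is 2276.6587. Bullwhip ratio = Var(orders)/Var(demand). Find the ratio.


BW = 8966.1138 / 2276.6587 = 3.9383

3.9383


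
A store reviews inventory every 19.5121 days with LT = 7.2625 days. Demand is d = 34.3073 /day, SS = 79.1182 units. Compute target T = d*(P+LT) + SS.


P + LT = 26.7746
d*(P+LT) = 34.3073 * 26.7746 = 918.5642
T = 918.5642 + 79.1182 = 997.6824

997.6824 units


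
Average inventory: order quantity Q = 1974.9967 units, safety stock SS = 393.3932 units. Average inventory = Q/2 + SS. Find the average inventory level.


Q/2 = 987.4983
Avg = 987.4983 + 393.3932 = 1380.8915

1380.8915 units


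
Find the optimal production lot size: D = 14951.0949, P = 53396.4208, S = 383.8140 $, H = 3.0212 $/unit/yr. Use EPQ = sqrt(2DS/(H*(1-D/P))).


1 - D/P = 1 - 0.2800 = 0.7200
H*(1-D/P) = 2.1753
2DS = 11476879.0759
EPQ = sqrt(5276098.9266) = 2296.9760

2296.9760 units


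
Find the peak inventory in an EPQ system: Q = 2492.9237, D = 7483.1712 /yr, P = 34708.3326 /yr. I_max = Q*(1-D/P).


D/P = 0.2156
1 - D/P = 0.7844
I_max = 2492.9237 * 0.7844 = 1955.4454

1955.4454 units


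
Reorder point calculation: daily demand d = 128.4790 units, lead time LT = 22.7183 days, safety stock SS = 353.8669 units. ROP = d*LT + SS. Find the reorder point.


d*LT = 128.4790 * 22.7183 = 2918.8245
ROP = 2918.8245 + 353.8669 = 3272.6914

3272.6914 units


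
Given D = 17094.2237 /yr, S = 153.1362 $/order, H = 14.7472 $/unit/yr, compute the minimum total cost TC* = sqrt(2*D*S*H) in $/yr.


2*D*S*H = 77208802.1824
TC* = sqrt(77208802.1824) = 8786.8539

8786.8539 $/yr


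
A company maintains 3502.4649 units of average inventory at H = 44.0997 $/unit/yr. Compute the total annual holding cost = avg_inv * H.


Cost = 3502.4649 * 44.0997 = 154457.6514

154457.6514 $/yr


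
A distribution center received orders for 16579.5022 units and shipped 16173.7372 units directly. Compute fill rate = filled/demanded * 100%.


FR = 16173.7372 / 16579.5022 * 100 = 97.5526

97.5526%


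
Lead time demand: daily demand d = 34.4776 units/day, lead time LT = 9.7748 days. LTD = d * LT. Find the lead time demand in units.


LTD = 34.4776 * 9.7748 = 337.0116

337.0116 units


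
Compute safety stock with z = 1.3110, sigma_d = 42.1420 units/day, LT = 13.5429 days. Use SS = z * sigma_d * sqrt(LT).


sqrt(LT) = sqrt(13.5429) = 3.6801
SS = 1.3110 * 42.1420 * 3.6801 = 203.3170

203.3170 units


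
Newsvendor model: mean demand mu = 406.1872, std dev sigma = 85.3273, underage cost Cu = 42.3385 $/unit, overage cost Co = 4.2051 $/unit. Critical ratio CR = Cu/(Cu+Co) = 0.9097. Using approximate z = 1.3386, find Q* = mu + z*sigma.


CR = Cu/(Cu+Co) = 42.3385/(42.3385+4.2051) = 0.9097
z = 1.3386
Q* = 406.1872 + 1.3386 * 85.3273 = 520.4063

520.4063 units


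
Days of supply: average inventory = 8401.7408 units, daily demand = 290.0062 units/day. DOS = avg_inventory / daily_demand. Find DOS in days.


DOS = 8401.7408 / 290.0062 = 28.9709

28.9709 days


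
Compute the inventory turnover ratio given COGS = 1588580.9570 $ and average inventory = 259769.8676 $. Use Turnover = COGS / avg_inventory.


Turnover = 1588580.9570 / 259769.8676 = 6.1153

6.1153


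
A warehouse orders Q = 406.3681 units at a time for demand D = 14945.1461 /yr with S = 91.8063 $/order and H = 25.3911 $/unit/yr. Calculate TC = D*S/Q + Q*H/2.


Ordering cost = D*S/Q = 3376.3934
Holding cost = Q*H/2 = 5159.0665
TC = 3376.3934 + 5159.0665 = 8535.4599

8535.4599 $/yr


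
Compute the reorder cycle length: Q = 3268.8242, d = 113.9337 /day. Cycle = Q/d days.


Cycle = 3268.8242 / 113.9337 = 28.6906

28.6906 days


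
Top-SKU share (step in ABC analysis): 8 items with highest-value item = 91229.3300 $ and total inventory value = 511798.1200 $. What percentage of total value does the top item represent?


Top item = 91229.3300
Total = 511798.1200
Percentage = 91229.3300 / 511798.1200 * 100 = 17.8253

17.8253%


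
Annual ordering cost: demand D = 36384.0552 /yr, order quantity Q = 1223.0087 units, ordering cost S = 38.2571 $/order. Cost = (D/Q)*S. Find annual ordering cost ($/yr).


Number of orders = D/Q = 29.7496
Cost = 29.7496 * 38.2571 = 1138.1345

1138.1345 $/yr


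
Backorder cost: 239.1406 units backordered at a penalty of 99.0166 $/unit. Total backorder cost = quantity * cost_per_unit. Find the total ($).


Total = 239.1406 * 99.0166 = 23678.8891

23678.8891 $


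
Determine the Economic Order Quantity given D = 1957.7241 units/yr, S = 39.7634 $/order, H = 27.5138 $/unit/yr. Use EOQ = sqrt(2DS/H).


2*D*S = 2 * 1957.7241 * 39.7634 = 155691.5330
2*D*S/H = 5658.6707
EOQ = sqrt(5658.6707) = 75.2241

75.2241 units


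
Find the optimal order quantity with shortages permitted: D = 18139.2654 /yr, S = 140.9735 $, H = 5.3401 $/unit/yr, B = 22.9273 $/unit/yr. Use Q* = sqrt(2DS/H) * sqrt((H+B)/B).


sqrt(2DS/H) = 978.6308
sqrt((H+B)/B) = 1.1104
Q* = 978.6308 * 1.1104 = 1086.6392

1086.6392 units


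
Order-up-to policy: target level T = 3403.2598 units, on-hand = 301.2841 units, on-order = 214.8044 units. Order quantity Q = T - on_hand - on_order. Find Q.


Inventory position = OH + OO = 301.2841 + 214.8044 = 516.0885
Q = 3403.2598 - 516.0885 = 2887.1713

2887.1713 units


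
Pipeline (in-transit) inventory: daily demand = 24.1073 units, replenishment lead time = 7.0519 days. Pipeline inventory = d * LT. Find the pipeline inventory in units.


Pipeline = 24.1073 * 7.0519 = 170.0023

170.0023 units


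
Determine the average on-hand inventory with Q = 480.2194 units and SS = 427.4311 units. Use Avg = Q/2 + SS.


Q/2 = 240.1097
Avg = 240.1097 + 427.4311 = 667.5408

667.5408 units


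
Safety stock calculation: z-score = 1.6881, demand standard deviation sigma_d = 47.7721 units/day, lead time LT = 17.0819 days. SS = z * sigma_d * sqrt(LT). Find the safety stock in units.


sqrt(LT) = sqrt(17.0819) = 4.1330
SS = 1.6881 * 47.7721 * 4.1330 = 333.3040

333.3040 units


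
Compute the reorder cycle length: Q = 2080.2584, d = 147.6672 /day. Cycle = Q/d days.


Cycle = 2080.2584 / 147.6672 = 14.0875

14.0875 days


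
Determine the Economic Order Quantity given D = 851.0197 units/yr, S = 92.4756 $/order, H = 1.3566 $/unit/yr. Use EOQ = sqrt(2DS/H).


2*D*S = 2 * 851.0197 * 92.4756 = 157397.1147
2*D*S/H = 116023.2307
EOQ = sqrt(116023.2307) = 340.6218

340.6218 units


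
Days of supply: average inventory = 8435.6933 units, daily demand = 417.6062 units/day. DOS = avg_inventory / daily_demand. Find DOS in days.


DOS = 8435.6933 / 417.6062 = 20.2001

20.2001 days


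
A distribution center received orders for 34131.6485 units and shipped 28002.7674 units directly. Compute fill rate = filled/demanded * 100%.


FR = 28002.7674 / 34131.6485 * 100 = 82.0434

82.0434%


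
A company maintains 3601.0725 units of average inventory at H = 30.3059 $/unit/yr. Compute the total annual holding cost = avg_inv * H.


Cost = 3601.0725 * 30.3059 = 109133.7431

109133.7431 $/yr


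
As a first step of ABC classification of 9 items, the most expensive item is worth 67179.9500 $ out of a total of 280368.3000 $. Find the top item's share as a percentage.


Top item = 67179.9500
Total = 280368.3000
Percentage = 67179.9500 / 280368.3000 * 100 = 23.9613

23.9613%
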